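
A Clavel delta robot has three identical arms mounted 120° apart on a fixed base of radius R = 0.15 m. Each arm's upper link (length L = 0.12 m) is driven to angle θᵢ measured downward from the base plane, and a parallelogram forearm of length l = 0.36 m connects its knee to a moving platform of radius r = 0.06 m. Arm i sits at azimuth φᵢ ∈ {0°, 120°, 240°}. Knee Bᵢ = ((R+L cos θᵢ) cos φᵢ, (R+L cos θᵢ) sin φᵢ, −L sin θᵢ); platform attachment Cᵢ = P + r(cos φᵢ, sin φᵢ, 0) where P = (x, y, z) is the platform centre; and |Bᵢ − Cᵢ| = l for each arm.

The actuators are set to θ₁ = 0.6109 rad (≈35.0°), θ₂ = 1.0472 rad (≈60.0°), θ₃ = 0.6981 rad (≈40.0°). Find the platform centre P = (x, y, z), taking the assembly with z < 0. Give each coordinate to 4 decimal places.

φ1=0.0°: virtual centre (0.1883, 0.0000, -0.0688), radius l
arm 2 at φ=120.0°: e+L cos θ2 = 0.1500;  S2 = (-0.0750, 0.1299, -0.1039)
φ3=240.0°: virtual centre (-0.0910, -0.1576, -0.0771), radius l
|S₂|²−|S₁|² = -0.0069;  |S₃|²−|S₁|² = -0.0011
[-0.5266 0.2598 -0.0702]·P = -0.0069;  [-0.5585 -0.3151 -0.0166]·P = -0.0011
Cramer: x(z) = 0.0079-0.0850z;  y(z) = -0.0104+0.0979z
sphere 1 gives Az²+Bz+C=0 with A=1.0168, B=0.1663, C=-0.0922;  B²−4AC=0.4027;  roots -0.3938, 0.2303;  negative root z = -0.3938
x = 0.0414, y = -0.0490

(0.0414, -0.0490, -0.3938)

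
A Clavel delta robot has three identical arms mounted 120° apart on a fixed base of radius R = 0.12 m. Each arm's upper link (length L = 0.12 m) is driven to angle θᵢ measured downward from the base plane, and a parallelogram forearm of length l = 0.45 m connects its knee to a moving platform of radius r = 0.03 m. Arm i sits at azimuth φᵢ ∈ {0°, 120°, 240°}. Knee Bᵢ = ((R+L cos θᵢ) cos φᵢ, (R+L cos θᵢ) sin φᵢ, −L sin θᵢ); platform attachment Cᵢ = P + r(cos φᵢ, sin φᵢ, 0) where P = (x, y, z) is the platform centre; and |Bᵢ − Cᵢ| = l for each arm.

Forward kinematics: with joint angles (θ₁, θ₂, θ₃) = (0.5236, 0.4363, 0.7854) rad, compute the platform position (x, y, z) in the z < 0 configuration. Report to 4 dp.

(0.0170, 0.0569, -0.4698)

φ1=0.0°: virtual centre (0.1939, 0.0000, -0.0600), radius l
φ2=120.0°: virtual centre (-0.0994, 0.1721, -0.0507), radius l
φ3=240.0°: virtual centre (-0.0874, -0.1514, -0.0849), radius l
|centre ₂|²−|centre ₁|² = 0.0009;  |centre ₃|²−|centre ₁|² = -0.0034
linear system: -0.5866x+0.3443y = 0.0009−0.0186z; -0.5627x+-0.3029y = -0.0034−-0.0497z
Cramer: x(z) = 0.0025-0.0309z;  y(z) = 0.0067-0.1067z
quadratic in z: (1.0123)z²+(0.1304)z+(-0.1622)=0, √Δ=0.8209 → z ∈ {-0.4698, 0.3410}; z = -0.4698 (taking z<0)
x = 0.0170, y = 0.0569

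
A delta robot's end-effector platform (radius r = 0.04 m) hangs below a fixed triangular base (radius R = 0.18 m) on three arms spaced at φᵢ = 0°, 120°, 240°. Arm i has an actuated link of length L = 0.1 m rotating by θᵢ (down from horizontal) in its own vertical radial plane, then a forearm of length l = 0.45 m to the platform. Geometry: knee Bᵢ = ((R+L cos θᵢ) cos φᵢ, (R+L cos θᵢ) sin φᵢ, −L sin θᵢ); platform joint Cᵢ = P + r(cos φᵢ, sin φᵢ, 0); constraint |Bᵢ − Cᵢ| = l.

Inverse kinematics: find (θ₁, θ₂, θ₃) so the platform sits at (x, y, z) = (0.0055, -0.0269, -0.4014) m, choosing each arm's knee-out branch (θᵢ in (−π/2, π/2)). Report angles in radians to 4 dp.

θ₁ = 0.1744, θ₂ = 0.3493, θ₃ = 0.0876

φ1=0.0° → target in arm frame (0.0055, -0.0269)
  A=0.1345, B=-0.4014, C=(l²−L²−A²−y'²−z²)/(2L)=0.0628
  θ1 = atan2(B,A) + arccos(C/0.4233) = 0.1744
rotate P by −φ2: (-0.0260, 0.0087, -0.4014)
  e−x'=0.1660;  (l²−L²−(e−x')²−y'²−z²)/2L = 0.0187
  θ2 = atan2(B,A) + arccos(C/0.4344) = 0.3493
rotate P by −φ3: (0.0205, 0.0182, -0.4014)
  A=0.1195, B=-0.4014, C=(l²−L²−A²−y'²−z²)/(2L)=0.0839
  θ3 = atan2(B,A) + arccos(C/0.4188) = 0.0876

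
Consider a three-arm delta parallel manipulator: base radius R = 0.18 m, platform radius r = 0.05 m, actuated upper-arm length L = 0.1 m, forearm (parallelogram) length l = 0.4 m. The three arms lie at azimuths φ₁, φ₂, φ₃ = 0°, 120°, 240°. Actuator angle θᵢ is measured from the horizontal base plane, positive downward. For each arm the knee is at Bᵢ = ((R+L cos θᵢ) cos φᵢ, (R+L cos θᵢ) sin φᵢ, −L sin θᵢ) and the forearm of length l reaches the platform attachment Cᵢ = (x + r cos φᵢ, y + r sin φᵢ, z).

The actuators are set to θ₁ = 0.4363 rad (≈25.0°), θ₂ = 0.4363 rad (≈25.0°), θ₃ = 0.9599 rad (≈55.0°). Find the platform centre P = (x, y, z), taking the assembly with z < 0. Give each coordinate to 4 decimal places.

(0.0333, 0.0577, -0.3909)

S1 = (0.2206·cos0.0°, 0.2206·sin0.0°, -0.0423) = (0.2206, 0.0000, -0.0423)
φ2=120.0°: virtual centre (-0.1103, 0.1911, -0.0423), radius l
S3 = (0.1874·cos240.0°, 0.1874·sin240.0°, -0.0819) = (-0.0937, -0.1623, -0.0819)
eliminate P² terms by subtracting sphere 1 from 2 and 3
linear system: -0.6619x+0.3821y = 0.0000−0.0000z; -0.6286x+-0.3245y = -0.0087−-0.0793z
Cramer: x(z) = 0.0073-0.0666z;  y(z) = 0.0126-0.1154z
quadratic in z: (1.0177)z²+(0.1100)z+(-0.1125)=0, √Δ=0.6857 → z ∈ {-0.3909, 0.2828}; z = -0.3909 (taking z<0)
x = 0.0333, y = 0.0577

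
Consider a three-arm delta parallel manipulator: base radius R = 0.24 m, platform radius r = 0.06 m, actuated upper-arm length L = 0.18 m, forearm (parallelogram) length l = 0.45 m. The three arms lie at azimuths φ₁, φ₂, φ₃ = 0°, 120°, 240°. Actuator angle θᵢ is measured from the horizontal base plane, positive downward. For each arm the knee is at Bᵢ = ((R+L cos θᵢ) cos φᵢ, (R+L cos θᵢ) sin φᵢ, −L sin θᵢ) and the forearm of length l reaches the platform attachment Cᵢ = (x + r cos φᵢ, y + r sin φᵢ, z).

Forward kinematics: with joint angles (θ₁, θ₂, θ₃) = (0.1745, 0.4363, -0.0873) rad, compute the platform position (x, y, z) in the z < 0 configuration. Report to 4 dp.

φ1=0.0°: virtual centre (0.3573, 0.0000, -0.0313), radius l
arm 2 at φ=120.0°: e+L cos θ2 = 0.3431;  S2 = (-0.1716, 0.2972, -0.0761)
arm 3 at φ=240.0°: e+L cos θ3 = 0.3593;  S3 = (-0.1797, -0.3112, 0.0157)
subtract pairs → two planes through P
linear system: -1.0577x+0.5943y = -0.0051−-0.0896z; -1.0738x+-0.6224y = 0.0007−0.0939z
det = 1.2965;  x = 0.0021+0.0000z,  y = -0.0048+0.1508z
sphere 1 gives Az²+Bz+C=0 with A=1.0228, B=0.0610, C=-0.0754;  B²−4AC=0.3120;  roots -0.3029, 0.2432;  negative root z = -0.3029
x = 0.0021, y = -0.0505

(0.0021, -0.0505, -0.3029)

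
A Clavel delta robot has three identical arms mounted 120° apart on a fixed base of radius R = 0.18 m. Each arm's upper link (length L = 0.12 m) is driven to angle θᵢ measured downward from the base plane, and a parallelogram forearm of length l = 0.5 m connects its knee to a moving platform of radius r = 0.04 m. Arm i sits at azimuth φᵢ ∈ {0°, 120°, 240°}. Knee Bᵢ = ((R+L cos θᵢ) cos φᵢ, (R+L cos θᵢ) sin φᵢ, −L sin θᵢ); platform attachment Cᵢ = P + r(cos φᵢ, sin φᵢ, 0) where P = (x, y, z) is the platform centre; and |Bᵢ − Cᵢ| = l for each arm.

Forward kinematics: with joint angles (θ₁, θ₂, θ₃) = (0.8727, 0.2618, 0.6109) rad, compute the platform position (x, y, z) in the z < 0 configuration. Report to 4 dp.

(-0.0724, 0.0481, -0.4967)

O1 = (0.2171·cos0.0°, 0.2171·sin0.0°, -0.0919) = (0.2171, 0.0000, -0.0919)
φ2=120.0°: virtual centre (-0.1280, 0.2216, -0.0311), radius l
φ3=240.0°: virtual centre (-0.1191, -0.2064, -0.0688), radius l
eliminate P² terms by subtracting sphere 1 from 2 and 3
[-0.6902 0.4433 0.1217]·P = 0.0109;  [-0.6726 -0.4127 0.0462]·P = 0.0059
det = 0.5830;  x = -0.0122+0.1213z,  y = 0.0055+-0.0858z
quadratic in z: (1.0221)z²+(0.1273)z+(-0.1889)=0, √Δ=0.8880 → z ∈ {-0.4967, 0.3722}; z = -0.4967 (taking z<0)
x = -0.0724, y = 0.0481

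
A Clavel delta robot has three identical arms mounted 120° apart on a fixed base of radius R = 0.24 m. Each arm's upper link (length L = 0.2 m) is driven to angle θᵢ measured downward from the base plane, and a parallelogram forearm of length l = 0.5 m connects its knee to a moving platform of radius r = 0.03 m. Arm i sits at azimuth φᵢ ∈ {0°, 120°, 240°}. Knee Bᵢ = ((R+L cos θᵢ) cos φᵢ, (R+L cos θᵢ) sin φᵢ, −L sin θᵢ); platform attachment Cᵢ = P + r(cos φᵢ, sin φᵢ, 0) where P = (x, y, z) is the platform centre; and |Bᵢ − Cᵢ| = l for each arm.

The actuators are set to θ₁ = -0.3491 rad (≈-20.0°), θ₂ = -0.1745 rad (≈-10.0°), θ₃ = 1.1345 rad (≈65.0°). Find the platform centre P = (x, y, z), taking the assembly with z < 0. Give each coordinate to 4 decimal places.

(0.1063, 0.1575, -0.3059)

O1 = (0.3979·cos0.0°, 0.3979·sin0.0°, 0.0684) = (0.3979, 0.0000, 0.0684)
φ2=120.0°: virtual centre (-0.2035, 0.3524, 0.0347), radius l
O3 = (0.2945·cos240.0°, 0.2945·sin240.0°, -0.1813) = (-0.1473, -0.2551, -0.1813)
subtract pairs → two planes through P
linear system: -1.2028x+0.7049y = 0.0038−-0.0674z; -1.0904x+-0.5101y = -0.0434−-0.4994z
Cramer: x(z) = 0.0208-0.2795z;  y(z) = 0.0408-0.3814z
sphere 1 gives Az²+Bz+C=0 with A=1.2236, B=0.0429, C=-0.1014;  B²−4AC=0.4981;  roots -0.3059, 0.2708;  negative root z = -0.3059
x = 0.1063, y = 0.1575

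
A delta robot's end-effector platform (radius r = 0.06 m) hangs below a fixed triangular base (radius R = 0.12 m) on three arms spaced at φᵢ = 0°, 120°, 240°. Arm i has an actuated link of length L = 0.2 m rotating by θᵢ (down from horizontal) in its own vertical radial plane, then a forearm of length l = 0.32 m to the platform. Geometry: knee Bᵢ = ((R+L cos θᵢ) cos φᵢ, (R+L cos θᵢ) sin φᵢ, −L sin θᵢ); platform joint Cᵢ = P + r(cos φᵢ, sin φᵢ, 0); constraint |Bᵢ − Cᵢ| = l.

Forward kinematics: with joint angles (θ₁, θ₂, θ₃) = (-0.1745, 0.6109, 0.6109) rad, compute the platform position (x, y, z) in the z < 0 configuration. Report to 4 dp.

(0.1055, 0.0000, -0.2472)

S1 = (0.2570·cos0.0°, 0.2570·sin0.0°, 0.0347) = (0.2570, 0.0000, 0.0347)
S2 = (0.2238·cos120.0°, 0.2238·sin120.0°, -0.1147) = (-0.1119, 0.1938, -0.1147)
S3 = (0.2238·cos240.0°, 0.2238·sin240.0°, -0.1147) = (-0.1119, -0.1938, -0.1147)
eliminate P² terms by subtracting sphere 1 from 2 and 3
[-0.7378 0.3877 -0.2989]·P = -0.0040;  [-0.7378 -0.3877 -0.2989]·P = -0.0040
det = 0.5720;  x = 0.0054+-0.4051z,  y = 0.0000+0.0000z
quadratic in z: (1.1641)z²+(0.1344)z+(-0.0379)=0, √Δ=0.4411 → z ∈ {-0.2472, 0.1317}; z = -0.2472 (taking z<0)
x = 0.1055, y = 0.0000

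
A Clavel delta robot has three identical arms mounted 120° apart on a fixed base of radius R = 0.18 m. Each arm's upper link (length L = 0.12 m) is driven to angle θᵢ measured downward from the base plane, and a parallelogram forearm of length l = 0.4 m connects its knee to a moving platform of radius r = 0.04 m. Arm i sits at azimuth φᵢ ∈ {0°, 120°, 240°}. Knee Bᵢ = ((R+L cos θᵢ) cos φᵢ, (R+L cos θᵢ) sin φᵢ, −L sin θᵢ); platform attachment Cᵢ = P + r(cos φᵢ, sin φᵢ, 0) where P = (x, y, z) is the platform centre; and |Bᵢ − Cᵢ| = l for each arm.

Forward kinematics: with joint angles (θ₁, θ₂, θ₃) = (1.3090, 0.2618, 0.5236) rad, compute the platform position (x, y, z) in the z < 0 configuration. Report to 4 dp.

(-0.1274, 0.0276, -0.3808)

arm 1 at φ=0.0°: (R−r)+L cos θ1 = 0.1711;  O1 = (0.1711, 0.0000, -0.1159)
arm 2 at φ=120.0°: (R−r)+L cos θ2 = 0.2559;  O2 = (-0.1280, 0.2216, -0.0311)
φ3=240.0°: virtual centre (-0.1220, -0.2112, -0.0600), radius l
subtract pairs → two planes through P
[-0.5980 0.4433 0.1697]·P = 0.0238;  [-0.5860 -0.4225 0.1118]·P = 0.0204
Cramer: x(z) = -0.0372+0.2366z;  y(z) = 0.0034-0.0636z
into |P−O₁|² = l²: 1.0600z² + 0.1328z + -0.1032 = 0;  Δ = 0.4551;  z = -0.3808 or 0.2555 → z<0 root = -0.3808
x = -0.1274, y = 0.0276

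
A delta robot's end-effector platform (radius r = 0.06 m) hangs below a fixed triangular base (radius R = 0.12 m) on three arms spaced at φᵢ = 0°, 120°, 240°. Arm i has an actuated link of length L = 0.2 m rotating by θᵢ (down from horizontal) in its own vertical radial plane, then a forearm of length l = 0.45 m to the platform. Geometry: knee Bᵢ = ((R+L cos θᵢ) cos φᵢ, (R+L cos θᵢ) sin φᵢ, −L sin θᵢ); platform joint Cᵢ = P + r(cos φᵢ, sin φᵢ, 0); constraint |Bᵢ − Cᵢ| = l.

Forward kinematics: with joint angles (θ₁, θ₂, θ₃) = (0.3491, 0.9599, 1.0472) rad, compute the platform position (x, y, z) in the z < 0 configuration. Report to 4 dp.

(0.1692, 0.0239, -0.5108)

centre 1 = (0.2479·cos0.0°, 0.2479·sin0.0°, -0.0684) = (0.2479, 0.0000, -0.0684)
arm 2 at φ=120.0°: (R−r)+L cos θ2 = 0.1747;  centre 2 = (-0.0874, 0.1513, -0.1638)
arm 3 at φ=240.0°: (R−r)+L cos θ3 = 0.1600;  centre 3 = (-0.0800, -0.1386, -0.1732)
subtract pairs → two planes through P
linear system: -0.6706x+0.3026y = -0.0088−-0.1908z; -0.6559x+-0.2771y = -0.0106−-0.2096z
Cramer: x(z) = 0.0146-0.3026z;  y(z) = 0.0034-0.0400z
quadratic in z: (1.0932)z²+(0.2778)z+(-0.1434)=0, √Δ=0.8391 → z ∈ {-0.5108, 0.2568}; z = -0.5108 (taking z<0)
x = 0.1692, y = 0.0239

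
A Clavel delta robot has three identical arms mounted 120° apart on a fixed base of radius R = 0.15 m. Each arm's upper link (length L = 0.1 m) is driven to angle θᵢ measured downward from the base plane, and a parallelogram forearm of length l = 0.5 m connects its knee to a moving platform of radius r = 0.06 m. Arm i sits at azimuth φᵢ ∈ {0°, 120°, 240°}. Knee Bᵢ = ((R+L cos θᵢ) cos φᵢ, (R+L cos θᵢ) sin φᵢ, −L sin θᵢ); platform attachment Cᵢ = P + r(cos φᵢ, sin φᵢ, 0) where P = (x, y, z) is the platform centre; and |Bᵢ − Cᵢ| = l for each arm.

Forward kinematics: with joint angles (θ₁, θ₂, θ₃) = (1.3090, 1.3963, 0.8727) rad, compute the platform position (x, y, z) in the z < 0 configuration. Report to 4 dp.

(-0.0279, -0.0708, -0.5702)

arm 1 at φ=0.0°: (R−r)+L cos θ1 = 0.1159;  S1 = (0.1159, 0.0000, -0.0966)
arm 2 at φ=120.0°: (R−r)+L cos θ2 = 0.1074;  S2 = (-0.0537, 0.0930, -0.0985)
φ3=240.0°: virtual centre (-0.0771, -0.1336, -0.0766), radius l
eliminate P² terms by subtracting sphere 1 from 2 and 3
linear system: -0.3391x+0.1860y = -0.0015−-0.0038z; -0.3860x+-0.2672y = 0.0069−0.0400z
det = 0.1624;  x = -0.0054+0.0396z,  y = -0.0181+0.0924z
sphere 1 gives Az²+Bz+C=0 with A=1.0101, B=0.1802, C=-0.2256;  B²−4AC=0.9442;  roots -0.5702, 0.3918;  negative root z = -0.5702
x = -0.0279, y = -0.0708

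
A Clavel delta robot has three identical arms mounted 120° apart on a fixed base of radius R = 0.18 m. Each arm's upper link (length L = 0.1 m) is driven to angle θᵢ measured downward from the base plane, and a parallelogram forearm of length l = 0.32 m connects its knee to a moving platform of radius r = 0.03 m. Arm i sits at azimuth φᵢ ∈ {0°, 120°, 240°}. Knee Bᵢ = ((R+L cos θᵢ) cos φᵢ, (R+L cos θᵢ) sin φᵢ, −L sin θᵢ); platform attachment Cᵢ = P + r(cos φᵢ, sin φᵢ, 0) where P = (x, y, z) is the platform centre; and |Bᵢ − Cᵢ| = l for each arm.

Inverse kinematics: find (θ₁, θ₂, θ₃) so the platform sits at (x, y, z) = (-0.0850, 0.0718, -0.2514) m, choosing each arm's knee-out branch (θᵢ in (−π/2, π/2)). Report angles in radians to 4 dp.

θ₁ = 1.2219, θ₂ = -0.3492, θ₃ = 0.7859

φ1=0.0° → target in arm frame (-0.0850, 0.0718)
  e−x'=0.2350;  (l²−L²−(e−x')²−y'²−z²)/2L = -0.1559
  √(A²+B²)=0.3441;  θ1 = -0.8191+2.0410 ≈ 1.2219
φ2=120.0° → target in arm frame (0.1047, 0.0377)
  A cos θ + B sin θ = C:  0.0453·cos θ + -0.2514·sin θ = 0.1286
  γ=atan2(-0.2514,0.0453)=-1.3924;  ψ=arccos(0.5035)=1.0432;  θ2=γ+ψ≈-0.3492
arm 3 (φ=240.0°): x'=-0.0197, y'=-0.1095
  A cos θ + B sin θ = C:  0.1697·cos θ + -0.2514·sin θ = -0.0579
  √(A²+B²)=0.3033;  θ3 = -0.9771+1.7630 ≈ 0.7859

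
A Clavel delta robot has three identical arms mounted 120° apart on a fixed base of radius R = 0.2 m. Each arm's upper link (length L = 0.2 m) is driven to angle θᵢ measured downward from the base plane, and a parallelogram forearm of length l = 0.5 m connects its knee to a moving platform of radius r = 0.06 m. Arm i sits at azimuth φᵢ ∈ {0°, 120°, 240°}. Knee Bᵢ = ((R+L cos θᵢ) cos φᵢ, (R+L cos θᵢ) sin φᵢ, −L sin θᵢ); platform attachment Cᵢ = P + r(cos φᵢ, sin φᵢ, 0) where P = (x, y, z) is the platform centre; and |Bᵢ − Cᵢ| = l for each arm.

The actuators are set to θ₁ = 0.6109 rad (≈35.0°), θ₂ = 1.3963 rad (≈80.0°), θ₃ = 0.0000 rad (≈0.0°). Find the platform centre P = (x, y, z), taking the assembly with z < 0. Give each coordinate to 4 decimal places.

(0.0410, -0.2592, -0.4519)

arm 1 at φ=0.0°: e+L cos θ1 = 0.3038;  S1 = (0.3038, 0.0000, -0.1147)
S2 = (0.1747·cos120.0°, 0.1747·sin120.0°, -0.1970) = (-0.0874, 0.1513, -0.1970)
φ3=240.0°: virtual centre (-0.1700, -0.2944, 0.0000), radius l
eliminate P² terms by subtracting sphere 1 from 2 and 3
linear system: -0.7824x+0.3026y = -0.0361−-0.1645z; -0.9477x+-0.5889y = 0.0101−0.2294z
Cramer: x(z) = 0.0244-0.0367z;  y(z) = -0.0564+0.4487z
into |P−S₁|² = l²: 1.2026z² + 0.1993z + -0.1556 = 0;  Δ = 0.7881;  z = -0.4519 or 0.2862 → z<0 root = -0.4519
x = 0.0410, y = -0.2592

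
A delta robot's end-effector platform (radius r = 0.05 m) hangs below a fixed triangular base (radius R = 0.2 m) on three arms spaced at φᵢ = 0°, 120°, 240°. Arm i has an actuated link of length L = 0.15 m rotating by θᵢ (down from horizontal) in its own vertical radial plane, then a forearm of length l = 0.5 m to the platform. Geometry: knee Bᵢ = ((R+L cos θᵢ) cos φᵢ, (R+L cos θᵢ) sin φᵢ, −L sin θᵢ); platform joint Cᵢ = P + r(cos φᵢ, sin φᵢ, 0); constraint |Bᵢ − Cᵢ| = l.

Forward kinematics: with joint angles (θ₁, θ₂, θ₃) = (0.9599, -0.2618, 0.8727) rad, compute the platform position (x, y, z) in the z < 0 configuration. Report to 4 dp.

φ1=0.0°: virtual centre (0.2360, 0.0000, -0.1229), radius l
centre 2 = (0.2949·cos120.0°, 0.2949·sin120.0°, 0.0388) = (-0.1474, 0.2554, 0.0388)
arm 3 at φ=240.0°: (R−r)+L cos θ3 = 0.2464;  centre 3 = (-0.1232, -0.2134, -0.1149)
subtract pairs → two planes through P
[-0.7670 0.5108 0.3234]·P = 0.0177;  [-0.7185 -0.4268 0.0159]·P = 0.0031
det = 0.6943;  x = -0.0131+0.2105z,  y = 0.0148+-0.3171z
quadratic in z: (1.1448)z²+(0.1314)z+(-0.1726)=0, √Δ=0.8987 → z ∈ {-0.4499, 0.3351}; z = -0.4499 (taking z<0)
x = -0.1078, y = 0.1575

(-0.1078, 0.1575, -0.4499)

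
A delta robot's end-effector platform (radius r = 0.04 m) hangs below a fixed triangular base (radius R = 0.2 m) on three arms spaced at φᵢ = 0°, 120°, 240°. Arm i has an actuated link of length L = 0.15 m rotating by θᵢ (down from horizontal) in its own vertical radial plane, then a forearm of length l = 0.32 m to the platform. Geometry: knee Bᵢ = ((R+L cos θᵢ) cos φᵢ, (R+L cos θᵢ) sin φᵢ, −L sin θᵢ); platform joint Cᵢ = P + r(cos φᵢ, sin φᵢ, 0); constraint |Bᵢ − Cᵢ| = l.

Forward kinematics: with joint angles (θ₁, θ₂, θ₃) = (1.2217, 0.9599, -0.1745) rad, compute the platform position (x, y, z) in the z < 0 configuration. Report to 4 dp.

(-0.0840, -0.0863, -0.2290)

arm 1 at φ=0.0°: (R−r)+L cos θ1 = 0.2113;  centre 1 = (0.2113, 0.0000, -0.1410)
arm 2 at φ=120.0°: (R−r)+L cos θ2 = 0.2460;  centre 2 = (-0.1230, 0.2131, -0.1229)
centre 3 = (0.3077·cos240.0°, 0.3077·sin240.0°, 0.0260) = (-0.1539, -0.2665, 0.0260)
|centre ₂|²−|centre ₁|² = 0.0111;  |centre ₃|²−|centre ₁|² = 0.0309
[-0.6687 0.4262 0.0362]·P = 0.0111;  [-0.7303 -0.5330 0.3340]·P = 0.0309
det = 0.6676;  x = -0.0286+0.2421z,  y = -0.0187+0.2949z
sphere 1 gives Az²+Bz+C=0 with A=1.1456, B=0.1547, C=-0.0246;  B²−4AC=0.1369;  roots -0.2290, 0.0939;  negative root z = -0.2290
x = -0.0840, y = -0.0863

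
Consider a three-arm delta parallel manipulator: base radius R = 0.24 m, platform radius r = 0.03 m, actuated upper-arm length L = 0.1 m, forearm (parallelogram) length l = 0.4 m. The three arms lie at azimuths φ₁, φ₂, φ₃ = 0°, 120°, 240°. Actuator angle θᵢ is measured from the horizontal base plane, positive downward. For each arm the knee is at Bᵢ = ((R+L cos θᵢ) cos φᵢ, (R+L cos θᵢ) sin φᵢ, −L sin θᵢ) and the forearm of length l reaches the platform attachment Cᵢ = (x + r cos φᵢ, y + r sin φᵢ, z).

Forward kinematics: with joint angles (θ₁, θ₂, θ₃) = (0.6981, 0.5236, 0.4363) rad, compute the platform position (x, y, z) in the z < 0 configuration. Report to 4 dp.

S1 = (0.2866·cos0.0°, 0.2866·sin0.0°, -0.0643) = (0.2866, 0.0000, -0.0643)
arm 2 at φ=120.0°: ρ2 = 0.2966;  S2 = (-0.1483, 0.2569, -0.0500)
φ3=240.0°: virtual centre (-0.1503, -0.2604, -0.0423), radius l
eliminate P² terms by subtracting sphere 1 from 2 and 3
[-0.8698 0.5137 0.0286]·P = 0.0042;  [-0.8738 -0.5207 0.0440]·P = 0.0059
Cramer: x(z) = -0.0058+0.0416z;  y(z) = -0.0016+0.0148z
quadratic in z: (1.0019)z²+(0.1042)z+(-0.0704)=0, √Δ=0.5412 → z ∈ {-0.3221, 0.2181}; z = -0.3221 (taking z<0)
x = -0.0192, y = -0.0064

(-0.0192, -0.0064, -0.3221)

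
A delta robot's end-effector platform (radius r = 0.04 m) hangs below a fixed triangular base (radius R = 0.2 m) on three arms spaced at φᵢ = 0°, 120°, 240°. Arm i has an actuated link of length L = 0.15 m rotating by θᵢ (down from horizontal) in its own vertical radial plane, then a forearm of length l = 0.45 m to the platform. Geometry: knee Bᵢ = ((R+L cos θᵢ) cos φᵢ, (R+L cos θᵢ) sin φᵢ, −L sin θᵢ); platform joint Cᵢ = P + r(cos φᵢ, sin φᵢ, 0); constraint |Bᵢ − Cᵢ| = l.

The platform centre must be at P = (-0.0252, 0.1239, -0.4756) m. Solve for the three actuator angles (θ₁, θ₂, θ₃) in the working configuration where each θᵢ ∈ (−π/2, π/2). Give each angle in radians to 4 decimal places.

arm 1 (φ=0.0°): x'=-0.0252, y'=0.1239
  e−x'=0.1852;  (l²−L²−(e−x')²−y'²−z²)/2L = -0.3195
  θ1 = atan2(B,A) + arccos(C/0.5104) = 1.0477
rotate P by −φ2: (0.1199, -0.0401, -0.4756)
  A cos θ + B sin θ = C:  0.0401·cos θ + -0.4756·sin θ = -0.1647
  θ2 = atan2(B,A) + arccos(C/0.4773) = 0.4365
arm 3 (φ=240.0°): x'=-0.0947, y'=-0.0838
  A cos θ + B sin θ = C:  0.2547·cos θ + -0.4756·sin θ = -0.3936
  θ3 = atan2(B,A) + arccos(C/0.5395) = 1.3094

θ₁ = 1.0477, θ₂ = 0.4365, θ₃ = 1.3094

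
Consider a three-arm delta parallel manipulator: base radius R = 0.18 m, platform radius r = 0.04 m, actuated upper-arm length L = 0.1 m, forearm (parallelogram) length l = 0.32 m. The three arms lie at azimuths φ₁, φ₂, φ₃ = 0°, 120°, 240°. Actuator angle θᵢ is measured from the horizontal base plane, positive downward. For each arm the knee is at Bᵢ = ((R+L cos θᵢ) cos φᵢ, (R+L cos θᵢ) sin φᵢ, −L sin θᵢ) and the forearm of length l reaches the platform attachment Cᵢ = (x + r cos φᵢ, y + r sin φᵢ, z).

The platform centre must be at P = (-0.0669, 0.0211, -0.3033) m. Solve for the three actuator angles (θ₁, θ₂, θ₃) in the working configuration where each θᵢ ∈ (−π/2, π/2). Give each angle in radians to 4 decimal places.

φ1=0.0° → target in arm frame (-0.0669, 0.0211)
  A cos θ + B sin θ = C:  0.2069·cos θ + -0.3033·sin θ = -0.2142
  γ=atan2(-0.3033,0.2069)=-0.9721;  ψ=arccos(-0.5835)=2.1938;  θ1=γ+ψ≈1.2216
rotate P by −φ2: (0.0517, 0.0474, -0.3033)
  A cos θ + B sin θ = C:  0.0883·cos θ + -0.3033·sin θ = -0.0481
  γ=atan2(-0.3033,0.0883)=-1.2876;  ψ=arccos(-0.1524)=1.7238;  θ2=γ+ψ≈0.4362
rotate P by −φ3: (0.0152, -0.0685, -0.3033)
  A=0.1248, B=-0.3033, C=(l²−L²−A²−y'²−z²)/(2L)=-0.0993
  θ3 = atan2(B,A) + arccos(C/0.3280) = 0.6980

θ₁ = 1.2216, θ₂ = 0.4362, θ₃ = 0.6980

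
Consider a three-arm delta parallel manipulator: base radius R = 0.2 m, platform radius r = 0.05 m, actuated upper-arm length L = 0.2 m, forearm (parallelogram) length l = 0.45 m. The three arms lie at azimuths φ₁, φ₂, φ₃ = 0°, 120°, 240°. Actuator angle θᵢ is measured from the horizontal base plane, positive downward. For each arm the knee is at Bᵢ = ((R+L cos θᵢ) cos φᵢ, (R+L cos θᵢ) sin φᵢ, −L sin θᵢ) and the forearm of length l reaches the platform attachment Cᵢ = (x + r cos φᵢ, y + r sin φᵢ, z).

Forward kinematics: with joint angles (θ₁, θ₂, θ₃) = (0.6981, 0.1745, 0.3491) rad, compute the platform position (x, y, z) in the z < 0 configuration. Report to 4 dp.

(-0.0730, 0.0230, -0.3744)

arm 1 at φ=0.0°: ρ1 = 0.3032;  S1 = (0.3032, 0.0000, -0.1286)
S2 = (0.3470·cos120.0°, 0.3470·sin120.0°, -0.0347) = (-0.1735, 0.3005, -0.0347)
arm 3 at φ=240.0°: ρ3 = 0.3379;  S3 = (-0.1690, -0.2927, -0.0684)
eliminate P² terms by subtracting sphere 1 from 2 and 3
plane₁₂: -0.9534x+0.6010y+0.1877z = 0.0131
det = 1.1256;  x = -0.0124+0.1618z,  y = 0.0022+-0.0556z
quadratic in z: (1.0293)z²+(0.1547)z+(-0.0864)=0, √Δ=0.6160 → z ∈ {-0.3744, 0.2241}; z = -0.3744 (taking z<0)
x = -0.0730, y = 0.0230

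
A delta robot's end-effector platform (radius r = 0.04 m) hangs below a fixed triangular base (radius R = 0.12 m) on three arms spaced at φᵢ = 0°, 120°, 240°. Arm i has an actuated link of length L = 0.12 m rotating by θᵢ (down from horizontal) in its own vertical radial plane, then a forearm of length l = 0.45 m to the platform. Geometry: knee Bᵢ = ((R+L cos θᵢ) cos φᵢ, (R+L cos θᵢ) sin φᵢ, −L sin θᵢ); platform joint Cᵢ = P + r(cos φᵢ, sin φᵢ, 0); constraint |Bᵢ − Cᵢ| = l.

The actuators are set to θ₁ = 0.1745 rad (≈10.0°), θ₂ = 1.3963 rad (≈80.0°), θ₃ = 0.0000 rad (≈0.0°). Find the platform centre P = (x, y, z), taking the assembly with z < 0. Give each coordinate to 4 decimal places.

arm 1 at φ=0.0°: ρ1 = 0.1982;  centre 1 = (0.1982, 0.0000, -0.0208)
arm 2 at φ=120.0°: ρ2 = 0.1008;  centre 2 = (-0.0504, 0.0873, -0.1182)
φ3=240.0°: virtual centre (-0.1000, -0.1732, 0.0000), radius l
|centre ₂|²−|centre ₁|² = -0.0156;  |centre ₃|²−|centre ₁|² = 0.0003
[-0.4972 0.1746 -0.1947]·P = -0.0156;  [-0.5964 -0.3464 0.0417]·P = 0.0003
det = 0.2764;  x = 0.0193+-0.2177z,  y = -0.0341+0.4950z
quadratic in z: (1.2924)z²+(0.0857)z+(-0.1689)=0, √Δ=0.9384 → z ∈ {-0.3962, 0.3299}; z = -0.3962 (taking z<0)
x = 0.1056, y = -0.2303

(0.1056, -0.2303, -0.3962)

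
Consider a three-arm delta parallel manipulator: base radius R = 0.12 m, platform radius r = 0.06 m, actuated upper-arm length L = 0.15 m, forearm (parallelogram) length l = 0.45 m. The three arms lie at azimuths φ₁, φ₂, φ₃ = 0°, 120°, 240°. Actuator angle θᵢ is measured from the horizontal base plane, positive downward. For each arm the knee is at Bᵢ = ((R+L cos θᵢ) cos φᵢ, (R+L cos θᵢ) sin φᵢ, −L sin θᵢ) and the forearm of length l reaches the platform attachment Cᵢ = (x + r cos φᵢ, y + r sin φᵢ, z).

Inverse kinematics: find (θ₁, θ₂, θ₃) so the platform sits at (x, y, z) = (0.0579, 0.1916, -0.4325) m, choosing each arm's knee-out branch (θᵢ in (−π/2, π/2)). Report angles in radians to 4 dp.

rotate P by −φ1: (0.0579, 0.1916, -0.4325)
  A=0.0021, B=-0.4325, C=(l²−L²−A²−y'²−z²)/(2L)=-0.1459
  γ=atan2(-0.4325,0.0021)=-1.5659;  ψ=arccos(-0.3373)=1.9149;  θ1=γ+ψ≈0.3490
arm 2 (φ=120.0°): x'=0.1370, y'=-0.1459
  A=-0.0770, B=-0.4325, C=(l²−L²−A²−y'²−z²)/(2L)=-0.1143
  √(A²+B²)=0.4393;  θ2 = -1.7469+1.8339 ≈ 0.0870
φ3=240.0° → target in arm frame (-0.1949, -0.0457)
  A cos θ + B sin θ = C:  0.2549·cos θ + -0.4325·sin θ = -0.2470
  √(A²+B²)=0.5020;  θ3 = -1.0383+2.0852 ≈ 1.0470

θ₁ = 0.3490, θ₂ = 0.0870, θ₃ = 1.0470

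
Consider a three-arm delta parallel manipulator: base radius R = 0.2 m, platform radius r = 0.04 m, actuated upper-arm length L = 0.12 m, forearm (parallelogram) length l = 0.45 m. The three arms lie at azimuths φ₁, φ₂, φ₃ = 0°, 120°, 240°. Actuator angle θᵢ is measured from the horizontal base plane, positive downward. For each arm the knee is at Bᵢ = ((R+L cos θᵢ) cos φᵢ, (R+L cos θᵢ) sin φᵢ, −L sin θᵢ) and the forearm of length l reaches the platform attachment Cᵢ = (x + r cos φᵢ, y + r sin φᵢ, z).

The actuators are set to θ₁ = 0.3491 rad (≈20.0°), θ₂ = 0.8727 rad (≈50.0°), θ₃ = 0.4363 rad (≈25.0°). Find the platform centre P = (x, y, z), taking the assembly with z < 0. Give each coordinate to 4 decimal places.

arm 1 at φ=0.0°: ρ1 = 0.2728;  centre 1 = (0.2728, 0.0000, -0.0410)
arm 2 at φ=120.0°: ρ2 = 0.2371;  centre 2 = (-0.1186, 0.2054, -0.0919)
φ3=240.0°: virtual centre (-0.1344, -0.2328, -0.0507), radius l
subtract pairs → two planes through P
linear system: -0.7827x+0.4107y = -0.0114−-0.1018z; -0.8143x+-0.4655y = -0.0013−-0.0193z
det = 0.6988;  x = 0.0083+-0.0792z,  y = -0.0119+0.0969z
sphere 1 gives Az²+Bz+C=0 with A=1.0157, B=0.1217, C=-0.1308;  B²−4AC=0.5460;  roots -0.4237, 0.3039;  negative root z = -0.4237
x = 0.0419, y = -0.0529

(0.0419, -0.0529, -0.4237)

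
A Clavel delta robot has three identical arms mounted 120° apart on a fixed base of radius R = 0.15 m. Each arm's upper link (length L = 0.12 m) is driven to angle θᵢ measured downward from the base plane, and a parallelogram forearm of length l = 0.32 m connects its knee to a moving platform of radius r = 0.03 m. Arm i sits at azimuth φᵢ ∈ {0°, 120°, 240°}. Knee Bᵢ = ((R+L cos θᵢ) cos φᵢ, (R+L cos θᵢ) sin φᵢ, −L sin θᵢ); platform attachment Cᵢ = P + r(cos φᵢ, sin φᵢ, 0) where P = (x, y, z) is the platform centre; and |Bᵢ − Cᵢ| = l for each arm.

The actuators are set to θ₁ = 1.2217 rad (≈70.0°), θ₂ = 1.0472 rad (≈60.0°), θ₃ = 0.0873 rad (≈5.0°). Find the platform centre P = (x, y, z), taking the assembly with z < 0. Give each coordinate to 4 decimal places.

arm 1 at φ=0.0°: (R−r)+L cos θ1 = 0.1610;  centre 1 = (0.1610, 0.0000, -0.1128)
φ2=120.0°: virtual centre (-0.0900, 0.1559, -0.1039), radius l
centre 3 = (0.2395·cos240.0°, 0.2395·sin240.0°, -0.0105) = (-0.1198, -0.2075, -0.0105)
|centre ₂|²−|centre ₁|² = 0.0045;  |centre ₃|²−|centre ₁|² = 0.0188
plane₁₂: -0.5021x+0.3118y+0.0177z = 0.0045
Cramer: x(z) = -0.0202+0.1855z;  y(z) = -0.0180+0.2420z
quadratic in z: (1.0930)z²+(0.1496)z+(-0.0565)=0, √Δ=0.5190 → z ∈ {-0.3058, 0.1690}; z = -0.3058 (taking z<0)
x = -0.0770, y = -0.0920

(-0.0770, -0.0920, -0.3058)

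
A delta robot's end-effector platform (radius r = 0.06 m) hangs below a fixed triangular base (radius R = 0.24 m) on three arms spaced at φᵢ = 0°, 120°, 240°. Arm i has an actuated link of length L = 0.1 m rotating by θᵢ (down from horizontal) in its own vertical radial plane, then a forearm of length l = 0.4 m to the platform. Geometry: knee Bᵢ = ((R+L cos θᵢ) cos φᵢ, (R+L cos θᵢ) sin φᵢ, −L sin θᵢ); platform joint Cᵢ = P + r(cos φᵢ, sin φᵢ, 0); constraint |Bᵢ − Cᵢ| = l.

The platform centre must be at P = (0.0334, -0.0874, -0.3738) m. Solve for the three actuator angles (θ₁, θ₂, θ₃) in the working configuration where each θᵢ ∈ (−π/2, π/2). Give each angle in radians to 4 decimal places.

θ₁ = 0.6108, θ₂ = 1.3959, θ₃ = 0.4361

φ1=0.0° → target in arm frame (0.0334, -0.0874)
  e−x'=0.1466;  (l²−L²−(e−x')²−y'²−z²)/2L = -0.0943
  √(A²+B²)=0.4015;  θ1 = -1.1970+1.8078 ≈ 0.6108
rotate P by −φ2: (-0.0924, 0.0148, -0.3738)
  A=0.2724, B=-0.3738, C=(l²−L²−A²−y'²−z²)/(2L)=-0.3207
  √(A²+B²)=0.4625;  θ2 = -0.9411+2.3370 ≈ 1.3959
rotate P by −φ3: (0.0590, 0.0726, -0.3738)
  A=0.1210, B=-0.3738, C=(l²−L²−A²−y'²−z²)/(2L)=-0.0482
  √(A²+B²)=0.3929;  θ3 = -1.2577+1.6938 ≈ 0.4361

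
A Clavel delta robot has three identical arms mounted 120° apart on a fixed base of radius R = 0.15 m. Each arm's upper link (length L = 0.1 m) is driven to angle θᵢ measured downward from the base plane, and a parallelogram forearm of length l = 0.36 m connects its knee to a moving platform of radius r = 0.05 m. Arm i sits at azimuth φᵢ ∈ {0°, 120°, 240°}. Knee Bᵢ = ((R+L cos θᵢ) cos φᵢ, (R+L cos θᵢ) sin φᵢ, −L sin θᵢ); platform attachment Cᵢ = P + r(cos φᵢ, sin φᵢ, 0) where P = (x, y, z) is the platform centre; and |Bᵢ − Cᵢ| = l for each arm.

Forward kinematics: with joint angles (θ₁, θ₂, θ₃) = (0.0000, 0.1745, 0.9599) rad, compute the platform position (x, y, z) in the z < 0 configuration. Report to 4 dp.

(0.0686, 0.0858, -0.3240)

φ1=0.0°: virtual centre (0.2000, 0.0000, 0.0000), radius l
S2 = (0.1985·cos120.0°, 0.1985·sin120.0°, -0.0174) = (-0.0992, 0.1719, -0.0174)
φ3=240.0°: virtual centre (-0.0787, -0.1363, -0.0819), radius l
subtract pairs → two planes through P
linear system: -0.5985x+0.3438y = -0.0003−-0.0347z; -0.5574x+-0.2726y = -0.0085−-0.1638z
det = 0.3547;  x = 0.0085+-0.1854z,  y = 0.0139+-0.2218z
quadratic in z: (1.0836)z²+(0.0649)z+(-0.0927)=0, √Δ=0.6373 → z ∈ {-0.3240, 0.2641}; z = -0.3240 (taking z<0)
x = 0.0686, y = 0.0858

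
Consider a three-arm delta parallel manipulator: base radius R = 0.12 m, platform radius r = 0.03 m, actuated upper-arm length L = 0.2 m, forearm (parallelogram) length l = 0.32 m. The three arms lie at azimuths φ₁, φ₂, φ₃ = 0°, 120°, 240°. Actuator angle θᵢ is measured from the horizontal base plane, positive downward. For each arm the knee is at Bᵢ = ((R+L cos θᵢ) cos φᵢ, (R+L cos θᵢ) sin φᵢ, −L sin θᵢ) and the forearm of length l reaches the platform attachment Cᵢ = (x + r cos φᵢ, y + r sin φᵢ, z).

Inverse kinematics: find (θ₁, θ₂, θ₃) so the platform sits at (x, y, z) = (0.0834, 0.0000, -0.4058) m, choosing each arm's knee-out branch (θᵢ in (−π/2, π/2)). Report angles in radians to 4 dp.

θ₁ = 0.6981, θ₂ = 1.1344, θ₃ = 1.1344

rotate P by −φ1: (0.0834, 0.0000, -0.4058)
  A cos θ + B sin θ = C:  0.0066·cos θ + -0.4058·sin θ = -0.2558
  θ1 = atan2(B,A) + arccos(C/0.4059) = 0.6981
arm 2 (φ=120.0°): x'=-0.0417, y'=-0.0722
  A=0.1317, B=-0.4058, C=(l²−L²−A²−y'²−z²)/(2L)=-0.3121
  √(A²+B²)=0.4266;  θ2 = -1.2570+2.3913 ≈ 1.1344
rotate P by −φ3: (-0.0417, 0.0722, -0.4058)
  A cos θ + B sin θ = C:  0.1317·cos θ + -0.4058·sin θ = -0.3121
  γ=atan2(-0.4058,0.1317)=-1.2570;  ψ=arccos(-0.7315)=2.3913;  θ3=γ+ψ≈1.1344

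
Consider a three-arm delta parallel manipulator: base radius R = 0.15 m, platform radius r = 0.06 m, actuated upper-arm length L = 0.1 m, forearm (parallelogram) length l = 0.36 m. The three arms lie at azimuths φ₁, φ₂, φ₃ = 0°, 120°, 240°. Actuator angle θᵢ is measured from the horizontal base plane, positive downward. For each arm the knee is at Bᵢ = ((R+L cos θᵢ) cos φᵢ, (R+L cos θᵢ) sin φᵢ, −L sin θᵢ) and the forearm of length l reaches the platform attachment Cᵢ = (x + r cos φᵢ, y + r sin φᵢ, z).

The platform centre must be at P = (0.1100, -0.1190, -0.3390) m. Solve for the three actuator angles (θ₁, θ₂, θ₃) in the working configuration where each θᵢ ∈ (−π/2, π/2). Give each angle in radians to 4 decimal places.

θ₁ = 0.0871, θ₂ = 1.3959, θ₃ = 0.4360

φ1=0.0° → target in arm frame (0.1100, -0.1190)
  A cos θ + B sin θ = C:  -0.0200·cos θ + -0.3390·sin θ = -0.0494
  γ=atan2(-0.3390,-0.0200)=-1.6297;  ψ=arccos(-0.1455)=1.7168;  θ1=γ+ψ≈0.0871
rotate P by −φ2: (-0.1581, -0.0358, -0.3390)
  A=0.2481, B=-0.3390, C=(l²−L²−A²−y'²−z²)/(2L)=-0.2907
  γ=atan2(-0.3390,0.2481)=-0.9391;  ψ=arccos(-0.6919)=2.3350;  θ2=γ+ψ≈1.3959
arm 3 (φ=240.0°): x'=0.0481, y'=0.1548
  e−x'=0.0419;  (l²−L²−(e−x')²−y'²−z²)/2L = -0.1052
  θ3 = atan2(B,A) + arccos(C/0.3416) = 0.4360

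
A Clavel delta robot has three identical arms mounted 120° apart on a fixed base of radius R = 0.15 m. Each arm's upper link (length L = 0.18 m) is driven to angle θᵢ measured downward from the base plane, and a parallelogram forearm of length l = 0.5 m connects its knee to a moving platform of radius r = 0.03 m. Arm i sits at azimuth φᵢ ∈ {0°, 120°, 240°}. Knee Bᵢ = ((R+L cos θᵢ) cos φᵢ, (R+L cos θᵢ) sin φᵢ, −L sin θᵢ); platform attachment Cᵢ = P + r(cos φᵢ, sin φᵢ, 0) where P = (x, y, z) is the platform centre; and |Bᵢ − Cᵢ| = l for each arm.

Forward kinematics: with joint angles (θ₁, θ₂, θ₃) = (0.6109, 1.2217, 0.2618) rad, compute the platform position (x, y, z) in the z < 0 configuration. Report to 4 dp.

(0.0390, -0.1887, -0.5060)

arm 1 at φ=0.0°: (R−r)+L cos θ1 = 0.2674;  centre 1 = (0.2674, 0.0000, -0.1032)
centre 2 = (0.1816·cos120.0°, 0.1816·sin120.0°, -0.1691) = (-0.0908, 0.1572, -0.1691)
φ3=240.0°: virtual centre (-0.1469, -0.2545, -0.0466), radius l
|centre ₂|²−|centre ₁|² = -0.0206;  |centre ₃|²−|centre ₁|² = 0.0063
plane₁₂: -0.7165x+0.3145y+-0.1318z = -0.0206
Cramer: x(z) = 0.0136-0.0503z;  y(z) = -0.0346+0.3045z
sphere 1 gives Az²+Bz+C=0 with A=1.0953, B=0.2110, C=-0.1737;  B²−4AC=0.8055;  roots -0.5060, 0.3134;  negative root z = -0.5060
x = 0.0390, y = -0.1887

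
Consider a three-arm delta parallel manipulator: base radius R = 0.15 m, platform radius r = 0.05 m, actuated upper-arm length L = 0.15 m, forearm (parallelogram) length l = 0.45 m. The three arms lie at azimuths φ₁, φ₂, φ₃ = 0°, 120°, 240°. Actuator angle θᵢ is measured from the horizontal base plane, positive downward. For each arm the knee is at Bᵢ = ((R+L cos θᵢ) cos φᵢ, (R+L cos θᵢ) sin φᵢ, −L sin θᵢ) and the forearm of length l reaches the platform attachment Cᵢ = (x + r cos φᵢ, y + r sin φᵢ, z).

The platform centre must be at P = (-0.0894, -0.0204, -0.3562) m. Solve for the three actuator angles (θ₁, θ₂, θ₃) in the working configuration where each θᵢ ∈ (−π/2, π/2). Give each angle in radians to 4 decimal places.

φ1=0.0° → target in arm frame (-0.0894, -0.0204)
  A=0.1894, B=-0.3562, C=(l²−L²−A²−y'²−z²)/(2L)=0.0561
  θ1 = atan2(B,A) + arccos(C/0.4034) = 0.3492
arm 2 (φ=120.0°): x'=0.0270, y'=0.0876
  e−x'=0.0730;  (l²−L²−(e−x')²−y'²−z²)/2L = 0.1337
  √(A²+B²)=0.3636;  θ2 = -1.3687+1.1942 ≈ -0.1746
φ3=240.0° → target in arm frame (0.0624, -0.0672)
  e−x'=0.0376;  (l²−L²−(e−x')²−y'²−z²)/2L = 0.1573
  θ3 = atan2(B,A) + arccos(C/0.3582) = -0.3494

θ₁ = 0.3492, θ₂ = -0.1746, θ₃ = -0.3494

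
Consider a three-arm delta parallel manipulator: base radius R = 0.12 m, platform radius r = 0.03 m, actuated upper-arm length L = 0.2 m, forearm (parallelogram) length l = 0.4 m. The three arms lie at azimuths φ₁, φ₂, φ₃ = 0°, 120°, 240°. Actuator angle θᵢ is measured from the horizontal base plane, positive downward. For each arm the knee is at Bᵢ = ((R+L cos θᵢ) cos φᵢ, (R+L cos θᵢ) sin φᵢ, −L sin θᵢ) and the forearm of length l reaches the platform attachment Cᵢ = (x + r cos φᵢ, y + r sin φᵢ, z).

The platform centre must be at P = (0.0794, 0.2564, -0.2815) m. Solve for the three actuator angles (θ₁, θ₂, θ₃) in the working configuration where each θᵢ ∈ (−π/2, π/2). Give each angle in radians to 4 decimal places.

arm 1 (φ=0.0°): x'=0.0794, y'=0.2564
  A=0.0106, B=-0.2815, C=(l²−L²−A²−y'²−z²)/(2L)=-0.0627
  γ=atan2(-0.2815,0.0106)=-1.5332;  ψ=arccos(-0.2227)=1.7954;  θ1=γ+ψ≈0.2622
φ2=120.0° → target in arm frame (0.1823, -0.1970)
  A=-0.0923, B=-0.2815, C=(l²−L²−A²−y'²−z²)/(2L)=-0.0164
  √(A²+B²)=0.2963;  θ2 = -1.8878+1.6262 ≈ -0.2616
φ3=240.0° → target in arm frame (-0.2617, -0.0594)
  e−x'=0.3517;  (l²−L²−(e−x')²−y'²−z²)/2L = -0.2163
  γ=atan2(-0.2815,0.3517)=-0.6749;  ψ=arccos(-0.4800)=2.0715;  θ3=γ+ψ≈1.3965

θ₁ = 0.2622, θ₂ = -0.2616, θ₃ = 1.3965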